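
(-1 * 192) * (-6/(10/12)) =1382.40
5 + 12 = 17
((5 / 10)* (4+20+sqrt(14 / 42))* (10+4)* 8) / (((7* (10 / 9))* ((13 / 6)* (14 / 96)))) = 3456* sqrt(3) / 455+248832 / 455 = 560.04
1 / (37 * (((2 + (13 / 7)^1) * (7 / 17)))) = 17 / 999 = 0.02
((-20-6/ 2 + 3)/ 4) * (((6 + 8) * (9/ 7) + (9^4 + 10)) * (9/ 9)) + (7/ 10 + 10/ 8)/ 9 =-1976687/ 60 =-32944.78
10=10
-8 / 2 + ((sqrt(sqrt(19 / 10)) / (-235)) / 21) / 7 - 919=-923 - 10^(3 / 4) * 19^(1 / 4) / 345450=-923.00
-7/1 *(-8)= 56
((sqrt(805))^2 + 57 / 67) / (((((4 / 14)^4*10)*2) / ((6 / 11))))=48613047 / 14740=3298.04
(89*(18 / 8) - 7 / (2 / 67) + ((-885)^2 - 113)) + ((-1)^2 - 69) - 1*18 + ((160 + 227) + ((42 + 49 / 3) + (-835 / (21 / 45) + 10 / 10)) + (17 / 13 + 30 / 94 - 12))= 40116810497 / 51324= 781638.42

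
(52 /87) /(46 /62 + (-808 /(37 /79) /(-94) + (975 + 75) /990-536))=-7708987 /6653220658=-0.00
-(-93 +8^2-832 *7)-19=5834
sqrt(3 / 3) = 1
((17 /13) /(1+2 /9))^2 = 23409 /20449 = 1.14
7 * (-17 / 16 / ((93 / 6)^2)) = -119 / 3844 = -0.03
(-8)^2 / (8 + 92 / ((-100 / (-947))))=1600 / 21981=0.07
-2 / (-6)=1 / 3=0.33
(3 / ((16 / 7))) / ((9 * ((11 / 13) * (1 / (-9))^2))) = 2457 / 176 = 13.96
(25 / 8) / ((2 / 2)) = 25 / 8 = 3.12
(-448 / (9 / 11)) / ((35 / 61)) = -42944 / 45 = -954.31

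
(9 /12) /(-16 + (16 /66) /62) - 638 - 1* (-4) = -41502173 /65456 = -634.05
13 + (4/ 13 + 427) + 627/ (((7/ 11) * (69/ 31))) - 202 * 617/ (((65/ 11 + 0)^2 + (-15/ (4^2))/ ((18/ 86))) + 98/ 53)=-8847308682937/ 2971697911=-2977.19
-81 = -81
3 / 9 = 1 / 3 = 0.33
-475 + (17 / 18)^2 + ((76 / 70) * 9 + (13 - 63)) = -514.34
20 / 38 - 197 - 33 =-4360 / 19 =-229.47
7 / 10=0.70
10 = 10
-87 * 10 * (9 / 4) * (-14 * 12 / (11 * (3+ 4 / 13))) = 4275180 / 473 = 9038.44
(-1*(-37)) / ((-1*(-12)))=37 / 12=3.08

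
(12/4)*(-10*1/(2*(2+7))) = -5/3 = -1.67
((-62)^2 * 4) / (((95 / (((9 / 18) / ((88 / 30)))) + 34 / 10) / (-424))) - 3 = -97816593 / 8411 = -11629.60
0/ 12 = 0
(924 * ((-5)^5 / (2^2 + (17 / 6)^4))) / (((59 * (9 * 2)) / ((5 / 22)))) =-9450000 / 1046719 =-9.03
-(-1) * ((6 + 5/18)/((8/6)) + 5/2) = 173/24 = 7.21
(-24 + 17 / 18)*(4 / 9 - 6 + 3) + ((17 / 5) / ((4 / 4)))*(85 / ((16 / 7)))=185.36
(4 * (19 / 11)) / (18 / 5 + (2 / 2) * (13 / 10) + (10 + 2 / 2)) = 760 / 1749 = 0.43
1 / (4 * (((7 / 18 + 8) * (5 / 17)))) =0.10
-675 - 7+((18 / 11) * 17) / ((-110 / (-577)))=-324329 / 605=-536.08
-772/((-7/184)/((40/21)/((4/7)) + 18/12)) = 98080.76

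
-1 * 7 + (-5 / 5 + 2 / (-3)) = -26 / 3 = -8.67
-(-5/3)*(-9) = -15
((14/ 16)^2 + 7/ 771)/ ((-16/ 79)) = -3019933/ 789504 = -3.83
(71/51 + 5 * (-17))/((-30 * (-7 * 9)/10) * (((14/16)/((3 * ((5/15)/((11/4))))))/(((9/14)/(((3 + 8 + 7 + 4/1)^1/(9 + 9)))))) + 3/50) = -131200/1356923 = -0.10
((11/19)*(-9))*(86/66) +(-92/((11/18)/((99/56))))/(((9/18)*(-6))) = 10896/133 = 81.92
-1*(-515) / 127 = 515 / 127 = 4.06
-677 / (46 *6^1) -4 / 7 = -5843 / 1932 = -3.02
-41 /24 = -1.71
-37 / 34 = -1.09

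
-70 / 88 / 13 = -35 / 572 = -0.06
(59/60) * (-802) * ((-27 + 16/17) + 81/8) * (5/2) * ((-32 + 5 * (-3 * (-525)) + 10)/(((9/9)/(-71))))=-28585726997839/1632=-17515764091.81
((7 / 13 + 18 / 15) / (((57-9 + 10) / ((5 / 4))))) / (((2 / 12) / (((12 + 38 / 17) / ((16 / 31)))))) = 1271589 / 205088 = 6.20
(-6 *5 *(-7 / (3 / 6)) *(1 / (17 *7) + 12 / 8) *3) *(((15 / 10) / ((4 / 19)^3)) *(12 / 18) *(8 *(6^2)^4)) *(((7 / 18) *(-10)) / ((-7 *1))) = 25849090785600 / 17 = 1520534752094.12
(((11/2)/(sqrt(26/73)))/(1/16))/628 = 11 * sqrt(1898)/2041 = 0.23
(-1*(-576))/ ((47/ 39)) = 22464/ 47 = 477.96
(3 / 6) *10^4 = 5000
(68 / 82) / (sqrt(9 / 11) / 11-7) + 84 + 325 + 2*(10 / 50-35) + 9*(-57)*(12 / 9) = -460821392 / 1336805-561*sqrt(11) / 1336805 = -344.72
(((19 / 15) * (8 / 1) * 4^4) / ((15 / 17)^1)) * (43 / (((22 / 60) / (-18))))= -341336064 / 55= -6206110.25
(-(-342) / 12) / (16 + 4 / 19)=1083 / 616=1.76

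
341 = 341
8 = 8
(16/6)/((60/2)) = 4/45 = 0.09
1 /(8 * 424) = 1 /3392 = 0.00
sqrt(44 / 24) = sqrt(66) / 6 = 1.35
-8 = -8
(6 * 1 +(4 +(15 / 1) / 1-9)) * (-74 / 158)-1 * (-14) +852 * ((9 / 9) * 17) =1144750 / 79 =14490.51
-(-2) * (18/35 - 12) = -804/35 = -22.97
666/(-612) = -37/34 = -1.09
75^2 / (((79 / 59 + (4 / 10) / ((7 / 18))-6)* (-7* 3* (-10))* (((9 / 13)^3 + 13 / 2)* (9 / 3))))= -6231875 / 17320963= -0.36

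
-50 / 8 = -25 / 4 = -6.25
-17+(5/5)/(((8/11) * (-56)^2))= -426485/25088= -17.00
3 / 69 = 1 / 23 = 0.04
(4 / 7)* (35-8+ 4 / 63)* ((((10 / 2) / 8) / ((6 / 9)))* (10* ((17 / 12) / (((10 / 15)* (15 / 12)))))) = 144925 / 588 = 246.47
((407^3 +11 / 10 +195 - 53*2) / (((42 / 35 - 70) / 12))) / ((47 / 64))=-32361231888 / 2021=-16012484.85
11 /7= 1.57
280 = 280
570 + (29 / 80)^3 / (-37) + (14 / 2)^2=11726311611 / 18944000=619.00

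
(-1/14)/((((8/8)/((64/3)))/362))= -11584/21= -551.62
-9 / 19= -0.47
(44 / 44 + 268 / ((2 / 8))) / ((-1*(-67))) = 1073 / 67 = 16.01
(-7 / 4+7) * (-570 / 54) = -665 / 12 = -55.42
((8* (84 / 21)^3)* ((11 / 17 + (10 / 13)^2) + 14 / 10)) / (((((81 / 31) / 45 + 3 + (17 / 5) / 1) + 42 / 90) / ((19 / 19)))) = 451233024 / 2312765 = 195.11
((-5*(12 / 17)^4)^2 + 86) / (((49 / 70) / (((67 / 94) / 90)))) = 0.99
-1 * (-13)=13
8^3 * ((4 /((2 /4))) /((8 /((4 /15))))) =2048 /15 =136.53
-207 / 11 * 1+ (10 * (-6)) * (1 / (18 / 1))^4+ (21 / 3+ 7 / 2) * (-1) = -2821285 / 96228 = -29.32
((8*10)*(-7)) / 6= -280 / 3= -93.33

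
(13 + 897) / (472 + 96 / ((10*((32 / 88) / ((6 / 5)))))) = 11375 / 6296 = 1.81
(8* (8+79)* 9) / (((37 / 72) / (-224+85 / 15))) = -2661353.51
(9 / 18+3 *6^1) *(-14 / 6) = -259 / 6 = -43.17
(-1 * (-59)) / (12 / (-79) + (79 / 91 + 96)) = 424151 / 695293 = 0.61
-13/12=-1.08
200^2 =40000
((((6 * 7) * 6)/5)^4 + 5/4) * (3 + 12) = 48393105567/500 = 96786211.13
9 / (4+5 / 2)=18 / 13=1.38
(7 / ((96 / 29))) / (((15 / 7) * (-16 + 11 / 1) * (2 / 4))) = -0.39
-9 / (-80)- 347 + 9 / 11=-346.07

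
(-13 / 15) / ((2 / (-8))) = 52 / 15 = 3.47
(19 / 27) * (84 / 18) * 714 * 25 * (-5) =-7913500 / 27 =-293092.59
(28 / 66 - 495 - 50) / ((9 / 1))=-17971 / 297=-60.51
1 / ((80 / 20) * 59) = 1 / 236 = 0.00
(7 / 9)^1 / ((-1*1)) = -7 / 9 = -0.78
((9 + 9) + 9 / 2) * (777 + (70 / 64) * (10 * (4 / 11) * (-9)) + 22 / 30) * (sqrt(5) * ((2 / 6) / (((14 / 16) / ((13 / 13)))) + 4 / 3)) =4407111 * sqrt(5) / 154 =63990.91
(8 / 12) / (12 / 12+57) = 1 / 87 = 0.01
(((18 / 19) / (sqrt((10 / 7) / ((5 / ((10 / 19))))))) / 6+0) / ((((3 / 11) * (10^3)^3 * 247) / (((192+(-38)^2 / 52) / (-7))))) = -31427 * sqrt(665) / 4270630000000000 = -0.00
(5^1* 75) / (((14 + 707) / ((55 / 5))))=4125 / 721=5.72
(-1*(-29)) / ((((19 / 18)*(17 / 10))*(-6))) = -870 / 323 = -2.69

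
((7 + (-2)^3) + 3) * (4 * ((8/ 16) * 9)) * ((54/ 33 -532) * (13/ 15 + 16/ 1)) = -1610184/ 5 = -322036.80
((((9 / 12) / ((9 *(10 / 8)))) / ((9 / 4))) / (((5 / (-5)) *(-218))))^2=4 / 216531225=0.00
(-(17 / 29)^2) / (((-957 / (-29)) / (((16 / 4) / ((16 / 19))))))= -0.05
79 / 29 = 2.72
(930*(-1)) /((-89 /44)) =40920 /89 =459.78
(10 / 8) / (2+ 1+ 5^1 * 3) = 5 / 72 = 0.07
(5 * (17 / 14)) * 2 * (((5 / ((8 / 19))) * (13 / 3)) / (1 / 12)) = 7498.21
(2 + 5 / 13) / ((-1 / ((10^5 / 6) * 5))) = -7750000 / 39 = -198717.95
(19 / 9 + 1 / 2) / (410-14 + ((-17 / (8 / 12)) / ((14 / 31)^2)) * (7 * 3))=-1316 / 1123713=-0.00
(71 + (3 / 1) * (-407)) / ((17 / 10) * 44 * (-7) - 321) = 5750 / 4223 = 1.36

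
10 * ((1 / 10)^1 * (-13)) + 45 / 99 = -138 / 11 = -12.55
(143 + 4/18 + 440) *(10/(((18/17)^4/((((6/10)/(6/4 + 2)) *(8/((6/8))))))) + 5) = 4712567947/413343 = 11401.11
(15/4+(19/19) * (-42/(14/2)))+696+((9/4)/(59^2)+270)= 3354816/3481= 963.75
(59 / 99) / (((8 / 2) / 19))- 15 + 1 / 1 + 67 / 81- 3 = -47551 / 3564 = -13.34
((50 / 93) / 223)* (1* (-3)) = -50 / 6913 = -0.01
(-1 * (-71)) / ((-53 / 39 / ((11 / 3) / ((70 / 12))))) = -60918 / 1855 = -32.84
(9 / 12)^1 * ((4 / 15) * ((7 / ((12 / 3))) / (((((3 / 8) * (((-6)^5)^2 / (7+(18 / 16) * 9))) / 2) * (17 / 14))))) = 6713 / 15418874880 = 0.00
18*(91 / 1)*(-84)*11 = -1513512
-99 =-99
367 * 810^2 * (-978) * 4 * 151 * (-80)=11378941964352000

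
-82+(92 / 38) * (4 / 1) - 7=-79.32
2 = 2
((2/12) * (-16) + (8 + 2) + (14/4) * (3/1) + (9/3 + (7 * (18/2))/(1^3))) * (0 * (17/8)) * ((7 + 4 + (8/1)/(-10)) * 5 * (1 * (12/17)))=0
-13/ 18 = -0.72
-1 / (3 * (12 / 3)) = -1 / 12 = -0.08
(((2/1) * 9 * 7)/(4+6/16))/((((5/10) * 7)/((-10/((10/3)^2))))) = -1296/175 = -7.41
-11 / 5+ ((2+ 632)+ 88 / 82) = 129739 / 205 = 632.87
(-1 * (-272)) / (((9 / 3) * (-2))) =-45.33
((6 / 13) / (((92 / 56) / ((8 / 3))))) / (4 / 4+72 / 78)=224 / 575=0.39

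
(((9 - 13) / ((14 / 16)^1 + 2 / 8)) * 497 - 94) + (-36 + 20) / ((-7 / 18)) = -114658 / 63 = -1819.97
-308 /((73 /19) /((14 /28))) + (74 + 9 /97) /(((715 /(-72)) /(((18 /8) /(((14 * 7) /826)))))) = -6435143368 /35440405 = -181.58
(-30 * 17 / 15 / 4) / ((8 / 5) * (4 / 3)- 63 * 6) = 255 / 11276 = 0.02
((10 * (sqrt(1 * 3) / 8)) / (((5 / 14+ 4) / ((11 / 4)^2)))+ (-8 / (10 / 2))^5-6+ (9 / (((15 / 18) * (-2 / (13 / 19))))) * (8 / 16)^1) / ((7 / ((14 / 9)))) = -2177059 / 534375+ 4235 * sqrt(3) / 8784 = -3.24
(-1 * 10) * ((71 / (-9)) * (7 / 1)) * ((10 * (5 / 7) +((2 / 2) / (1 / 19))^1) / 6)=21655 / 9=2406.11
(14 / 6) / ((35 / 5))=1 / 3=0.33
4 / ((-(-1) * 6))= 2 / 3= 0.67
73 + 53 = 126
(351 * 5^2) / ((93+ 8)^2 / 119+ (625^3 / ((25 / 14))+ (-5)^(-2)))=26105625 / 406738536394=0.00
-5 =-5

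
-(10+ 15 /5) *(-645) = 8385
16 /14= 8 /7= 1.14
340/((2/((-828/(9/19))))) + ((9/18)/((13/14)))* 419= -3860147/13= -296934.38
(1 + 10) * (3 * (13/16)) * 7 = 3003/16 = 187.69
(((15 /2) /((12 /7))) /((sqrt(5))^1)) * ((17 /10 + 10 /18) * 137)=194677 * sqrt(5) /720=604.60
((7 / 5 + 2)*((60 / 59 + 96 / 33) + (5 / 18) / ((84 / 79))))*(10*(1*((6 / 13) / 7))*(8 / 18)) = 139703654 / 33486453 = 4.17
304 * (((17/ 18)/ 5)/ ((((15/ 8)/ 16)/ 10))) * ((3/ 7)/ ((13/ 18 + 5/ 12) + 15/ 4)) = 165376/ 385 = 429.55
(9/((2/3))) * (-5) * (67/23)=-9045/46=-196.63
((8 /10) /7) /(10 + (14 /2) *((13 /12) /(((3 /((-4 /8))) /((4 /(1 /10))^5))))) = -18 /20383998425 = -0.00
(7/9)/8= 7/72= 0.10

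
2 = 2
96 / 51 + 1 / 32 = 1041 / 544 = 1.91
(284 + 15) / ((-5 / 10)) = -598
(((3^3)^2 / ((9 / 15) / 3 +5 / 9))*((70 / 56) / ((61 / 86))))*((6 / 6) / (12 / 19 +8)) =134008425 / 680272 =196.99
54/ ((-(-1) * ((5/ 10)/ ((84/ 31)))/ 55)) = 498960/ 31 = 16095.48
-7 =-7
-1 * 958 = -958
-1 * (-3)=3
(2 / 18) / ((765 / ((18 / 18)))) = 1 / 6885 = 0.00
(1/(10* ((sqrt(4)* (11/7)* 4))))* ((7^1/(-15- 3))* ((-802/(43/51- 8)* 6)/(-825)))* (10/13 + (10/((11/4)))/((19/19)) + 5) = 89854877/3789357000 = 0.02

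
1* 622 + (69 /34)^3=24775597 /39304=630.36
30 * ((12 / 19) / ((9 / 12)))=480 / 19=25.26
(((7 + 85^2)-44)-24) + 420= 7584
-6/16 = -3/8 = -0.38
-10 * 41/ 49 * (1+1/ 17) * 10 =-88.60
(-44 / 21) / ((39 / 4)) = -176 / 819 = -0.21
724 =724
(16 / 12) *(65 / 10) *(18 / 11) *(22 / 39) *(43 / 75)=344 / 75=4.59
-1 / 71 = -0.01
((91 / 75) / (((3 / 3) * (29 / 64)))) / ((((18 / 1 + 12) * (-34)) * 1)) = -1456 / 554625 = -0.00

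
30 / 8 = 15 / 4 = 3.75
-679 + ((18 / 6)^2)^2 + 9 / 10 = -5971 / 10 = -597.10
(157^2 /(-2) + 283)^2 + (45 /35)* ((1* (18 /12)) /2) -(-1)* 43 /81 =144997723.75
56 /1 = 56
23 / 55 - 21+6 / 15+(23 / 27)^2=-156019 / 8019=-19.46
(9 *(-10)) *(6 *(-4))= 2160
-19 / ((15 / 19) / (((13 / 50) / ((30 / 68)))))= -79781 / 5625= -14.18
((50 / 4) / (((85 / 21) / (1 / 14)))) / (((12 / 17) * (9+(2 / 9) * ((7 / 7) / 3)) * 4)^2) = 0.00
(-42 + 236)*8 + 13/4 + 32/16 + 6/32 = 24919/16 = 1557.44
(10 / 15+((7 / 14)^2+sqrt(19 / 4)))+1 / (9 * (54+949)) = 33103 / 36108+sqrt(19) / 2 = 3.10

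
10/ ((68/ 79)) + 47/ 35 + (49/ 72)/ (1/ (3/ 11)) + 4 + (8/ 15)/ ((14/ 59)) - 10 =1475567/ 157080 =9.39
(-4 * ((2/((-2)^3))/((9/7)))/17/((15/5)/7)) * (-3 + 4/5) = -539/2295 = -0.23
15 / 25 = 3 / 5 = 0.60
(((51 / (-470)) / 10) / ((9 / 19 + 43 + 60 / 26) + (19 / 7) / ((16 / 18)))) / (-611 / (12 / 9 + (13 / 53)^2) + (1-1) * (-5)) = 53101846 / 104785978482125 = 0.00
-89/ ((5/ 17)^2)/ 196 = -25721/ 4900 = -5.25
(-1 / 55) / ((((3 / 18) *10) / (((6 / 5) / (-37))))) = 18 / 50875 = 0.00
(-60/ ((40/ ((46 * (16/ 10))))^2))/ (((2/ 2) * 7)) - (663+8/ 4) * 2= -1359.02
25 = 25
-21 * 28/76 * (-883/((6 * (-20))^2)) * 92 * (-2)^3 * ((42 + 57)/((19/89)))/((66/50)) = -88567549/722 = -122669.74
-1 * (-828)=828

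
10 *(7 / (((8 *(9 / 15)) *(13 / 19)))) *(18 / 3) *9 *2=29925 / 13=2301.92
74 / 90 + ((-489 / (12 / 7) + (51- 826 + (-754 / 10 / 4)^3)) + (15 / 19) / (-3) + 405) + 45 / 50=-10057016243 / 1368000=-7351.62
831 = 831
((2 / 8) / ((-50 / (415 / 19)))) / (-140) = 0.00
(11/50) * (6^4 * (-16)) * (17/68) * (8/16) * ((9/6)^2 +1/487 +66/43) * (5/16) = -282633219/418820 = -674.83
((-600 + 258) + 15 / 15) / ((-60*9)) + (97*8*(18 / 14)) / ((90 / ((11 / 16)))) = 7799 / 945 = 8.25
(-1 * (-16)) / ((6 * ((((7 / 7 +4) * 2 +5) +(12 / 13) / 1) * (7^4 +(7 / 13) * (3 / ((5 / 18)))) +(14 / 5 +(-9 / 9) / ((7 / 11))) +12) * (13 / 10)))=0.00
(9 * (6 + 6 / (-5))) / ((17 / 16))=3456 / 85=40.66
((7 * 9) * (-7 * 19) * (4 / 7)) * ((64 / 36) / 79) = -8512 / 79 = -107.75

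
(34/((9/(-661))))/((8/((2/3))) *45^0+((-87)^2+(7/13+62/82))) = -11978642/36372267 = -0.33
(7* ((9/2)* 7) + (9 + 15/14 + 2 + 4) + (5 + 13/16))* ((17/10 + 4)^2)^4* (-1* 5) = -3024967328119491147/2240000000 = -1350431842.91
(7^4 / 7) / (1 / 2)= 686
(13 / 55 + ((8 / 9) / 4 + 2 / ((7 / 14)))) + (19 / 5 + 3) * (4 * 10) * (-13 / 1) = -1748113 / 495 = -3531.54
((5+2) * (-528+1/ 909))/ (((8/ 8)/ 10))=-33596570/ 909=-36959.92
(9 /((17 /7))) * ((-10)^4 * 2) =1260000 /17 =74117.65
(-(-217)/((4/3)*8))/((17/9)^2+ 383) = 52731/1001984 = 0.05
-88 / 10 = -44 / 5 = -8.80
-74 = -74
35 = 35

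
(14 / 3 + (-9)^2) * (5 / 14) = 1285 / 42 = 30.60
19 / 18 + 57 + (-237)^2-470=1003627 / 18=55757.06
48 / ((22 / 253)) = 552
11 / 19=0.58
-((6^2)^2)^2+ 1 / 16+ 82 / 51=-1370565293 / 816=-1679614.33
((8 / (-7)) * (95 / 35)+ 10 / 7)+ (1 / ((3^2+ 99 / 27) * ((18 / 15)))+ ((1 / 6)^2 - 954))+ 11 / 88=-64046053 / 67032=-955.45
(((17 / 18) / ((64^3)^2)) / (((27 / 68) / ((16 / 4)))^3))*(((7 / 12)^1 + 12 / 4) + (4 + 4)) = 11609419 / 71328803586048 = 0.00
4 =4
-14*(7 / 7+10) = -154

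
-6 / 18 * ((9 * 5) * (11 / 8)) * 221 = -36465 / 8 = -4558.12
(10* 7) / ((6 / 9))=105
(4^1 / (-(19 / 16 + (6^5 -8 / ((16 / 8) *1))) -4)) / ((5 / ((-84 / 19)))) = 5376 / 11821325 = 0.00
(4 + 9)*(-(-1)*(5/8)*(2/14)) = 1.16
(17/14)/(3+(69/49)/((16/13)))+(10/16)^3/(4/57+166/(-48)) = 4732309/21417408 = 0.22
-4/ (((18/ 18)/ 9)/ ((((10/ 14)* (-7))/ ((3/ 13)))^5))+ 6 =4641162662/ 27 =171894913.41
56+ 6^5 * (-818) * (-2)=12721592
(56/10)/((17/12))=336/85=3.95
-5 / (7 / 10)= -50 / 7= -7.14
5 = 5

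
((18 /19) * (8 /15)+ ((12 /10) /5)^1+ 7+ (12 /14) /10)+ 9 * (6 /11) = 465968 /36575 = 12.74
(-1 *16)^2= 256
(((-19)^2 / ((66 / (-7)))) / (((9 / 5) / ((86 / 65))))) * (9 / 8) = -108661 / 3432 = -31.66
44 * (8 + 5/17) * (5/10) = 3102/17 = 182.47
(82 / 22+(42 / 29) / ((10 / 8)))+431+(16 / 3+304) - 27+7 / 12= 13757881 / 19140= 718.80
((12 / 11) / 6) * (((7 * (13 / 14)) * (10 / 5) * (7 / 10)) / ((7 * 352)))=13 / 19360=0.00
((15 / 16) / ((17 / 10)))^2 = 5625 / 18496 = 0.30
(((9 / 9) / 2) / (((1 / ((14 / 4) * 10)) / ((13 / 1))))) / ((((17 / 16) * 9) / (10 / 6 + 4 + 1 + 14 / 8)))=91910 / 459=200.24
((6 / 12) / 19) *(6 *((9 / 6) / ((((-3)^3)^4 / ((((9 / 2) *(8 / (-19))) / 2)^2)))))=2 / 5000211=0.00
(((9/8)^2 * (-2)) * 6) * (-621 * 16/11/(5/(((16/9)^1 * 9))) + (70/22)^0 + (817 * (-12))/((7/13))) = 1973720601/6160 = 320409.19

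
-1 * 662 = -662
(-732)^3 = -392223168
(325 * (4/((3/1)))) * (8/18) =5200/27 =192.59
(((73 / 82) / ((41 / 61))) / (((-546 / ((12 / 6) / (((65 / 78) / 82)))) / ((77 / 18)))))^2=2399334289 / 575280225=4.17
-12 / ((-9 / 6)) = 8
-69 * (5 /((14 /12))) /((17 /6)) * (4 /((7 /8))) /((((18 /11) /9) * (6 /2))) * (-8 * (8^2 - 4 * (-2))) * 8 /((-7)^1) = -3357573120 /5831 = -575814.29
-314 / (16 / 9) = -1413 / 8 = -176.62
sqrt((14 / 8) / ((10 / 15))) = sqrt(42) / 4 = 1.62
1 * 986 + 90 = 1076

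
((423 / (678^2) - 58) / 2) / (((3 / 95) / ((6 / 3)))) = -281424295 / 153228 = -1836.64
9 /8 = 1.12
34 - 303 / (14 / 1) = 173 / 14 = 12.36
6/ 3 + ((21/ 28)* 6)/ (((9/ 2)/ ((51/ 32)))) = 115/ 32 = 3.59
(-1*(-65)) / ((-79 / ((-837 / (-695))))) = -10881 / 10981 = -0.99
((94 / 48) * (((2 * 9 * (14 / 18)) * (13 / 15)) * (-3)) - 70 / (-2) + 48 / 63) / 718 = -4973 / 100520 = -0.05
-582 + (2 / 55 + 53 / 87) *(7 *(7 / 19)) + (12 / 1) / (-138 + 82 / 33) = -58995987527 / 101642970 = -580.42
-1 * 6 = -6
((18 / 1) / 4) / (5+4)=1 / 2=0.50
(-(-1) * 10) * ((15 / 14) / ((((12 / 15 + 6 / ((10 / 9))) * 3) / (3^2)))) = 1125 / 217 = 5.18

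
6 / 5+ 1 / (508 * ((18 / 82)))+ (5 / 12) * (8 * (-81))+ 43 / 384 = -196544101 / 731520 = -268.68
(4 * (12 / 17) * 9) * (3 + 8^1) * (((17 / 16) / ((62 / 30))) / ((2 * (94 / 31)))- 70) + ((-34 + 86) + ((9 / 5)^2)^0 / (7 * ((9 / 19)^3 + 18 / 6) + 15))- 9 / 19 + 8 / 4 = -298273735331225 / 15304087548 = -19489.81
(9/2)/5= 9/10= 0.90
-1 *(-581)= 581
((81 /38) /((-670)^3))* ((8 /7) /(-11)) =81 /110004067250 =0.00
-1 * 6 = -6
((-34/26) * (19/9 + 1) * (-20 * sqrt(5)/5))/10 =952 * sqrt(5)/585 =3.64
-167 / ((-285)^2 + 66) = -167 / 81291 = -0.00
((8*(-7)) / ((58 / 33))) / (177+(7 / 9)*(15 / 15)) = -2079 / 11600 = -0.18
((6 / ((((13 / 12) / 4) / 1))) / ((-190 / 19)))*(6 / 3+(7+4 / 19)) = -5040 / 247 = -20.40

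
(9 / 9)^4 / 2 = 1 / 2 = 0.50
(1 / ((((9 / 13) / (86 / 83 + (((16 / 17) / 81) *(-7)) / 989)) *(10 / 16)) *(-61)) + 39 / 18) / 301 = 1320178146209 / 186787222509510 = 0.01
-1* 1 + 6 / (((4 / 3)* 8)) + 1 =9 / 16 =0.56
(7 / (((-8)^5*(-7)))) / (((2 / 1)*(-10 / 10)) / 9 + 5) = 0.00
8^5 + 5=32773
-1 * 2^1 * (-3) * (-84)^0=6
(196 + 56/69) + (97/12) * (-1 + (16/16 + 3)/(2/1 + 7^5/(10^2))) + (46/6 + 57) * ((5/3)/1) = 154741287/521548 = 296.70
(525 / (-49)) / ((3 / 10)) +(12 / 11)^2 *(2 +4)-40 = -58082 / 847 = -68.57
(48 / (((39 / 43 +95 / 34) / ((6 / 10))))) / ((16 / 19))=250002 / 27055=9.24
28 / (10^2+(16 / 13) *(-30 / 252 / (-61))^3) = 382576929462 / 1366346176775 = 0.28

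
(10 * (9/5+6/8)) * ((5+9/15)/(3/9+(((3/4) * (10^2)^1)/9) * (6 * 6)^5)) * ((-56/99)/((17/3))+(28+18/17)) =682332/83140992055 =0.00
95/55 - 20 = -18.27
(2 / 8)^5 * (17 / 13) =17 / 13312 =0.00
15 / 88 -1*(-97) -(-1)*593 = 60735 / 88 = 690.17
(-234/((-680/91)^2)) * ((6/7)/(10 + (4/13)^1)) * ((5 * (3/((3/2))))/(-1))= 5398029/1549040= 3.48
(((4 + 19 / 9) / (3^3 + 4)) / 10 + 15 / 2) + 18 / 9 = 2656 / 279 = 9.52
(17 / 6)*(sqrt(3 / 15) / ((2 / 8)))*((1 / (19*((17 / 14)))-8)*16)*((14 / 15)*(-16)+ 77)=-805952*sqrt(5) / 45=-40048.08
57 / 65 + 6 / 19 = 1473 / 1235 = 1.19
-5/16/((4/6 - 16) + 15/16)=15/691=0.02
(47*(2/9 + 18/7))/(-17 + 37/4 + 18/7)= -33088/1305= -25.35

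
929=929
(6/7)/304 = 3/1064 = 0.00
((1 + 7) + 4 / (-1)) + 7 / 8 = 39 / 8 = 4.88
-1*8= -8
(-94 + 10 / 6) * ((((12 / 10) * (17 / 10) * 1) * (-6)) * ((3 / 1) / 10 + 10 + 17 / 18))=12708.02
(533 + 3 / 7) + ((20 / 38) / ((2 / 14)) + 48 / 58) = 2074836 / 3857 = 537.94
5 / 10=1 / 2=0.50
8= 8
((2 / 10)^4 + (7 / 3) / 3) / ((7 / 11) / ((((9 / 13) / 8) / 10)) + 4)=12056 / 1199375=0.01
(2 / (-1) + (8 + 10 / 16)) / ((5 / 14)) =371 / 20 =18.55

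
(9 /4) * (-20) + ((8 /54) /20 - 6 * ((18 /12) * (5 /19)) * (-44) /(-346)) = -20098888 /443745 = -45.29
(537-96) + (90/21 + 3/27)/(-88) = 2444627/5544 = 440.95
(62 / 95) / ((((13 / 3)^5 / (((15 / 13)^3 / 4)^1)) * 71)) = 5084775 / 2200841485258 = 0.00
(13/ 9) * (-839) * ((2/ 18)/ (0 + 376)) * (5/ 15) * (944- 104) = -381745/ 3807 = -100.27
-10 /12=-5 /6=-0.83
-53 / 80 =-0.66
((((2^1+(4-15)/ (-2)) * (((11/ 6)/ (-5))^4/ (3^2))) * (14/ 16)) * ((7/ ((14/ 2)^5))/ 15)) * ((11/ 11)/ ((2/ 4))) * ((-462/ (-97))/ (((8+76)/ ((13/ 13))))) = 161051/ 3880729440000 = 0.00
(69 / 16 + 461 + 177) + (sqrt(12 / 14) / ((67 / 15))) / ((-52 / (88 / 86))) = 10277 / 16 - 165*sqrt(42) / 262171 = 642.31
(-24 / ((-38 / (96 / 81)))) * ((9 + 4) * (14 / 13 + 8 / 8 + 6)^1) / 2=2240 / 57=39.30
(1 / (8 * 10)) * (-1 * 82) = -41 / 40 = -1.02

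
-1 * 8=-8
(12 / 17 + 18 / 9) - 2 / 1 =12 / 17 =0.71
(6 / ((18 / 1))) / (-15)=-1 / 45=-0.02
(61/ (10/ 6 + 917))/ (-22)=-183/ 60632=-0.00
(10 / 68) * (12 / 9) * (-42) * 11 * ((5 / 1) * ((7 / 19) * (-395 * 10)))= 212905000 / 323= 659148.61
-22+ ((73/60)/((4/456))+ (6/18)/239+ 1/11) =9211409/78870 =116.79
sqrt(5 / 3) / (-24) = -sqrt(15) / 72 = -0.05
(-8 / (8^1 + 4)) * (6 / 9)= -4 / 9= -0.44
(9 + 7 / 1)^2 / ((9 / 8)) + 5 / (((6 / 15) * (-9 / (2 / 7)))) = 227.16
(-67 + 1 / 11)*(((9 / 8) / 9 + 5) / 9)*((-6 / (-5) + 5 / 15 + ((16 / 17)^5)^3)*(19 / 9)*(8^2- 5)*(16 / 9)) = -5624095974702741432338850368 / 344306556750858192661005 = -16334.56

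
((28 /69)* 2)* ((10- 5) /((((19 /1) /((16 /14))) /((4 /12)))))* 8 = 2560 /3933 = 0.65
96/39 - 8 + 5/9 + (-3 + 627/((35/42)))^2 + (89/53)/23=2002410697007/3565575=561595.45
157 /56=2.80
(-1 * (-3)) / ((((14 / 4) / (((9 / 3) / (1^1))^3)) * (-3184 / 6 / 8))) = -486 / 1393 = -0.35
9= 9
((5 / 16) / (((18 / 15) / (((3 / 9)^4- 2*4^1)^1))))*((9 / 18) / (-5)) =3235 / 15552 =0.21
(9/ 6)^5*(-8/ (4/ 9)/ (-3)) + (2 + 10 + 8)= 1049/ 16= 65.56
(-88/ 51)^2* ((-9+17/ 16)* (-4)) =245872/ 2601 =94.53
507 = 507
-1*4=-4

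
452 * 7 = 3164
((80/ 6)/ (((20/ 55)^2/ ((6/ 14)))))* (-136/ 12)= -10285/ 21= -489.76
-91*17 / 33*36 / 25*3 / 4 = -13923 / 275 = -50.63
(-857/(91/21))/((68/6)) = -17.45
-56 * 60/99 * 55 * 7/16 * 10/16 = -6125/12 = -510.42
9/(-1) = -9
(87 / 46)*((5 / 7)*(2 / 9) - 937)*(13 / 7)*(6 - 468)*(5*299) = 15909405655 / 7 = 2272772236.43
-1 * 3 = -3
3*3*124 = 1116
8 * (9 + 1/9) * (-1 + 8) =4592/9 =510.22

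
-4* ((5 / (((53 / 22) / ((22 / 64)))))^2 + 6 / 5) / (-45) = 0.15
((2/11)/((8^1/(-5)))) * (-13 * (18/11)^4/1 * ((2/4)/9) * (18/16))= 426465/644204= 0.66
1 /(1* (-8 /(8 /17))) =-1 /17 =-0.06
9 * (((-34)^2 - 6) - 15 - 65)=9630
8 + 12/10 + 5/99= 4579/495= 9.25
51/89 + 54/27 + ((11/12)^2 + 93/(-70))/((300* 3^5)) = 84138044971/32700024000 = 2.57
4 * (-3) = -12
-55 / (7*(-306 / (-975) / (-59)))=1477.07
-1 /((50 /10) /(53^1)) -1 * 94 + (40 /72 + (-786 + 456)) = -19532 /45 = -434.04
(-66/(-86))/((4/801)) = 26433/172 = 153.68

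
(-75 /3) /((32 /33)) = -825 /32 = -25.78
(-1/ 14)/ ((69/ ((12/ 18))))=-1/ 1449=-0.00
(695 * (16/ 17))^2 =123654400/ 289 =427869.90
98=98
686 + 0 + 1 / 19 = 13035 / 19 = 686.05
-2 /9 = -0.22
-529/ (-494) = 529/ 494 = 1.07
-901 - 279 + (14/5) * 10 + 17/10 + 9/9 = -11493/10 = -1149.30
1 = 1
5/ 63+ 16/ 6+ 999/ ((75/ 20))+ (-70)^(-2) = 11869349/ 44100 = 269.15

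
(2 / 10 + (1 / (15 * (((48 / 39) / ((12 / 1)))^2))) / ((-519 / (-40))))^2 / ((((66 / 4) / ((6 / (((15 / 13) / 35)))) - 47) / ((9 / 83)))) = -0.00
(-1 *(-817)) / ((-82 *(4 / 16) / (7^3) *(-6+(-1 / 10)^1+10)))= -5604620 / 1599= -3505.08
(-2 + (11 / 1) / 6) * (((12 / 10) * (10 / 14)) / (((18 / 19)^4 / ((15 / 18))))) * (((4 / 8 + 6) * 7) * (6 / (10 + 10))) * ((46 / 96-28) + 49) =-1746692363 / 40310784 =-43.33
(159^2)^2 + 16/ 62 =19812997799/ 31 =639128961.26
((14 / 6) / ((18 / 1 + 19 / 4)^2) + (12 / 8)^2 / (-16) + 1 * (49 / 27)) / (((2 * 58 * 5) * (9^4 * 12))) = 686327 / 18669717900288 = 0.00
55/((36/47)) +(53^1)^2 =103709/36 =2880.81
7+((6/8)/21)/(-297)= 58211/8316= 7.00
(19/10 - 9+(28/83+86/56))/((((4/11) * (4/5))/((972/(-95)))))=162350001/883120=183.84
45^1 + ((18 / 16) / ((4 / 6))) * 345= 10035 / 16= 627.19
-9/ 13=-0.69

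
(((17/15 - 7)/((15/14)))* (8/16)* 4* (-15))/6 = 1232/45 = 27.38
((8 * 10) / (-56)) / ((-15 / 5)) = 10 / 21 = 0.48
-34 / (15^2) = -0.15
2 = 2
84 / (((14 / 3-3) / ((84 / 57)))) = 7056 / 95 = 74.27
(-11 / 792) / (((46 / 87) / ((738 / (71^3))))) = -3567 / 65855624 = -0.00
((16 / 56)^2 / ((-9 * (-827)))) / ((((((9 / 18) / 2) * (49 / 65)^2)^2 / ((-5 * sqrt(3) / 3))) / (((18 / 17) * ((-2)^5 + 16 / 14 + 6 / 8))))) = 802564100000 * sqrt(3) / 27799236679837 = 0.05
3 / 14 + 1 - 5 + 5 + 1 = 31 / 14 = 2.21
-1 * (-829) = 829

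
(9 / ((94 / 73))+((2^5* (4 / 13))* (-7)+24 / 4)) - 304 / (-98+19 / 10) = -61970431 / 1174342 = -52.77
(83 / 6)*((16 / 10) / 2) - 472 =-6914 / 15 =-460.93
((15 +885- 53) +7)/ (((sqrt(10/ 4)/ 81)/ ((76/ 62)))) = 2628612 * sqrt(10)/ 155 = 53628.39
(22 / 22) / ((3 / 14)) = 14 / 3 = 4.67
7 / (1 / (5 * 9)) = 315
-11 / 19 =-0.58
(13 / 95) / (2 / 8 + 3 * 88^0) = 4 / 95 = 0.04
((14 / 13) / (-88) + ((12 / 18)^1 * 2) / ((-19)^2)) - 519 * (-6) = 1929042971 / 619476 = 3113.99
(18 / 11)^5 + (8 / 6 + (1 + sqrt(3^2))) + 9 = 12593897 / 483153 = 26.07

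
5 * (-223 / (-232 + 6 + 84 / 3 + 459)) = -1115 / 261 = -4.27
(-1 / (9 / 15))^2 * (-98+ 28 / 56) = -1625 / 6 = -270.83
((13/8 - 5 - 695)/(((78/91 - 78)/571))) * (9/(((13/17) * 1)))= 379631063/6240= 60838.31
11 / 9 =1.22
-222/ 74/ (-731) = 0.00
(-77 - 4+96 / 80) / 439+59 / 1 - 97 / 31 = 55.69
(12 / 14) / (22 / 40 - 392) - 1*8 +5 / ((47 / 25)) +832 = 2129255319 / 2575741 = 826.66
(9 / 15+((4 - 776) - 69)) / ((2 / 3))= -6303 / 5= -1260.60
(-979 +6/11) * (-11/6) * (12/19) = 21526/19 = 1132.95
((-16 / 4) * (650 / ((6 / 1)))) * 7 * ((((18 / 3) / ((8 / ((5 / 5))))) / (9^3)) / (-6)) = 2275 / 4374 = 0.52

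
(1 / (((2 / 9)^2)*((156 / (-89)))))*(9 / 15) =-7209 / 1040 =-6.93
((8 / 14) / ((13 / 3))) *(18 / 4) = 54 / 91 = 0.59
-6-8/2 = -10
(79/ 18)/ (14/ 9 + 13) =79/ 262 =0.30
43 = 43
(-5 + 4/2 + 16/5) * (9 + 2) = 2.20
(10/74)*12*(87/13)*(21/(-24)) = -9135/962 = -9.50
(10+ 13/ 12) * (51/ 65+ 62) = 542773/ 780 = 695.86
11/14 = 0.79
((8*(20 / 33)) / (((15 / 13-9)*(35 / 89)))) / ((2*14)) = -4628 / 82467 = -0.06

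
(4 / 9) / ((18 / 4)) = 8 / 81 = 0.10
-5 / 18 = -0.28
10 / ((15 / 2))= 4 / 3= 1.33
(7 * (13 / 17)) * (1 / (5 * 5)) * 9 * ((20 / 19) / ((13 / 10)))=504 / 323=1.56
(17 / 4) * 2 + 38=93 / 2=46.50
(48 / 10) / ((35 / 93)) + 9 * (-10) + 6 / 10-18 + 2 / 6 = -94.31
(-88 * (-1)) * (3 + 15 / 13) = 4752 / 13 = 365.54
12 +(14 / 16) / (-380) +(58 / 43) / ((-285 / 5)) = 4695737 / 392160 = 11.97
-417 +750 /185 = -15279 /37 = -412.95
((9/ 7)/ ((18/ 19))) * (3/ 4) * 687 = 39159/ 56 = 699.27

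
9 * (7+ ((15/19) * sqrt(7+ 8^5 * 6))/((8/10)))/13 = 63/13+ 675 * sqrt(196615)/988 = 307.79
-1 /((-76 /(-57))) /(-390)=1 /520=0.00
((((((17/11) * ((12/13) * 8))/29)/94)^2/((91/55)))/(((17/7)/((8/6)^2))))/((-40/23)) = -200192/44896703423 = -0.00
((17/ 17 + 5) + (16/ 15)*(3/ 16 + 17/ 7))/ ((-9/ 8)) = -7384/ 945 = -7.81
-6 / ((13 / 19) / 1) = -114 / 13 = -8.77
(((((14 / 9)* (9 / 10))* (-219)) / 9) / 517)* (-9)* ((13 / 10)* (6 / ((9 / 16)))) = 106288 / 12925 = 8.22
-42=-42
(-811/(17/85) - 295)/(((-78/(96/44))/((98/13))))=1705200/1859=917.27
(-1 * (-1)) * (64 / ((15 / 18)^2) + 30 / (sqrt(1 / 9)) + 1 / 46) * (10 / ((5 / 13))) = 2723617 / 575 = 4736.73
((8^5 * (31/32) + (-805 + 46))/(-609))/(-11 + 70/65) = 402805/78561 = 5.13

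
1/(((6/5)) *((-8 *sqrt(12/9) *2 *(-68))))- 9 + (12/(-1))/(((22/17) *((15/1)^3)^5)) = -14450498382568359409/1605610931396484375 + 5 *sqrt(3)/13056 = -9.00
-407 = -407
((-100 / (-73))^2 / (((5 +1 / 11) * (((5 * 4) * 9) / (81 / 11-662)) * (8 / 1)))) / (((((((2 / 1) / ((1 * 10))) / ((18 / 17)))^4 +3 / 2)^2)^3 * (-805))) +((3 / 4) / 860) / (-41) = -2389134054103533318280515997491278350961528860007942229 / 773553208993428192677671823266059966206538010138506723992720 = -0.00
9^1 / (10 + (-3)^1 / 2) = 18 / 17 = 1.06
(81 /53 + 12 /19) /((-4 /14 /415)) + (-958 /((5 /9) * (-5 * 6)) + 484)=-130695857 /50350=-2595.75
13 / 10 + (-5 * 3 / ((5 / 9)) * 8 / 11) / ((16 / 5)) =-266 / 55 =-4.84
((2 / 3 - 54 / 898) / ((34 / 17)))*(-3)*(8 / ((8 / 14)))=-5719 / 449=-12.74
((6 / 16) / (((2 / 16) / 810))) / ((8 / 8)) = 2430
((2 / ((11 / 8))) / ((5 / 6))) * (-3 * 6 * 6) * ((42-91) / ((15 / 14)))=2370816 / 275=8621.15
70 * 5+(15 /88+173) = 46039 /88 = 523.17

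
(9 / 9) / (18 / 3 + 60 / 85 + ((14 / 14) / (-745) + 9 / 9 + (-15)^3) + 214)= -12665 / 39936487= -0.00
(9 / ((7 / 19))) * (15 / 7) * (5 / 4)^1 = 12825 / 196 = 65.43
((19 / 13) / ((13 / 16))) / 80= 19 / 845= 0.02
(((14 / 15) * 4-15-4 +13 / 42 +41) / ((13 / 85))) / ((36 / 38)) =588829 / 3276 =179.74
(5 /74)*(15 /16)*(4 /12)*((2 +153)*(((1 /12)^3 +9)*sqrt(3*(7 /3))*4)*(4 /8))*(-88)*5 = -3314733125*sqrt(7) /127872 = -68583.89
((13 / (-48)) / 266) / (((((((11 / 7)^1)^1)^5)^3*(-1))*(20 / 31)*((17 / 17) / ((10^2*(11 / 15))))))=273323898358147 / 2077991089367494752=0.00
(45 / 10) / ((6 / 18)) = 27 / 2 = 13.50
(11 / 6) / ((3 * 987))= 11 / 17766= 0.00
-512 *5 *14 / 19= -35840 / 19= -1886.32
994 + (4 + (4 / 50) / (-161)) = 4016948 / 4025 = 998.00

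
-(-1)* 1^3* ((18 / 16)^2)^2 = 6561 / 4096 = 1.60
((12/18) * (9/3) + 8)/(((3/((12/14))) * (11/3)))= 60/77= 0.78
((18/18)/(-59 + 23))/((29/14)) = -7/522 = -0.01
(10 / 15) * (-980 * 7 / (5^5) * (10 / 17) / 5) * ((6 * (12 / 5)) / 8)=-16464 / 53125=-0.31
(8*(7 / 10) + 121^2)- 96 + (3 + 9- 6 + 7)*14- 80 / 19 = 1399197 / 95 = 14728.39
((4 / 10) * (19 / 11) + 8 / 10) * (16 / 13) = 1312 / 715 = 1.83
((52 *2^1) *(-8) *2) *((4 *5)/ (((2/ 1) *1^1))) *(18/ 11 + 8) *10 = -17638400/ 11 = -1603490.91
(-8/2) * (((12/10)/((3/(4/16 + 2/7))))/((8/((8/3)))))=-2/7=-0.29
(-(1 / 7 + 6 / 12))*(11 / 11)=-9 / 14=-0.64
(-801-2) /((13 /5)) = -4015 /13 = -308.85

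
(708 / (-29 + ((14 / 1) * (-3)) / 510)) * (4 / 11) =-10030 / 1133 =-8.85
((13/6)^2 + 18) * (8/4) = 817/18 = 45.39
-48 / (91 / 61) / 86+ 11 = 41579 / 3913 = 10.63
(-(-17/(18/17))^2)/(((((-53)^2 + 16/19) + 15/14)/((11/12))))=-11108293/132139512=-0.08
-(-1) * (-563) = -563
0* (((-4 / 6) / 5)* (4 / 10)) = 0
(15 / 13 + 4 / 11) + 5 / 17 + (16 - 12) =14128 / 2431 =5.81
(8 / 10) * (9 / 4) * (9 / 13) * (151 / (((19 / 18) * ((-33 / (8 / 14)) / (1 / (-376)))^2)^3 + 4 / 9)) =110079 / 72117083426586346657002213980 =0.00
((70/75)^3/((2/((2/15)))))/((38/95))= 0.14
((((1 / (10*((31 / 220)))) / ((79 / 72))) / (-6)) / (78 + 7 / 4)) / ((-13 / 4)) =384 / 923273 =0.00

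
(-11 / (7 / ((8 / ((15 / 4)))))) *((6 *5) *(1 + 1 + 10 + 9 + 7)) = -2816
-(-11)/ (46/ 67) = 737/ 46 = 16.02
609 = 609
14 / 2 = 7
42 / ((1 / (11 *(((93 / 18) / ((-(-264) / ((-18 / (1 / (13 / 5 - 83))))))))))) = 130851 / 10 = 13085.10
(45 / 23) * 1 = 45 / 23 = 1.96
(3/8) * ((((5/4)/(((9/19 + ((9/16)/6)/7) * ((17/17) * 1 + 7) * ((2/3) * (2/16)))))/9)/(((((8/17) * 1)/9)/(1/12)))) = 11305/44224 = 0.26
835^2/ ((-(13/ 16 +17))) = -2231120/ 57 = -39142.46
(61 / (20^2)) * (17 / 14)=1037 / 5600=0.19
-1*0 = 0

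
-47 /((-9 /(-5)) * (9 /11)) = -2585 /81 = -31.91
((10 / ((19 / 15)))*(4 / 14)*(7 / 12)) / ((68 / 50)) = 625 / 646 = 0.97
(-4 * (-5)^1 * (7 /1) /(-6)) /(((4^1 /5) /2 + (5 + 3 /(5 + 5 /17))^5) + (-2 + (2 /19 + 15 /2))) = -0.00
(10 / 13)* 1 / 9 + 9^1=1063 / 117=9.09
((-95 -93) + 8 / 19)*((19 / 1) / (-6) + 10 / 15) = 8910 / 19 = 468.95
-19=-19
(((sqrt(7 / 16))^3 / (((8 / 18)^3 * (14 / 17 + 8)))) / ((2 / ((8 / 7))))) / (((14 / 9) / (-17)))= -632043 * sqrt(7) / 716800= -2.33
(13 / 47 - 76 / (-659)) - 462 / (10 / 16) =-114415513 / 154865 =-738.81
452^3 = 92345408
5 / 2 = 2.50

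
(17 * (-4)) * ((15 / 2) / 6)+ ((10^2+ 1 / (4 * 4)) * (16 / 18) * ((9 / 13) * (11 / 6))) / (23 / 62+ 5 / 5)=-2.66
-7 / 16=-0.44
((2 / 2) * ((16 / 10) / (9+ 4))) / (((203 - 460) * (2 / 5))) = -4 / 3341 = -0.00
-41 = -41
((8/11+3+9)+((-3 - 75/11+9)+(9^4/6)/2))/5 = 24581/220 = 111.73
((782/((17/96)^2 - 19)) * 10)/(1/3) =-43241472/34963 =-1236.78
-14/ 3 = -4.67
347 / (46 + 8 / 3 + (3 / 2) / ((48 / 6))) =16656 / 2345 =7.10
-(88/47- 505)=23647/47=503.13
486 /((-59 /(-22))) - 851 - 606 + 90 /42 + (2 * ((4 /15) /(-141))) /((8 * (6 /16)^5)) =-270354770524 /212259285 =-1273.70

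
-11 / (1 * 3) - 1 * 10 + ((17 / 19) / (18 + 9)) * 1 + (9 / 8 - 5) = -71855 / 4104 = -17.51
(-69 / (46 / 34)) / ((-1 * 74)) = 51 / 74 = 0.69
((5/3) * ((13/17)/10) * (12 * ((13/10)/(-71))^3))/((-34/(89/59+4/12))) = 0.00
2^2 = 4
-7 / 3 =-2.33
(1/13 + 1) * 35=490/13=37.69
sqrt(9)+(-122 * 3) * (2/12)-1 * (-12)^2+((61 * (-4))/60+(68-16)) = -2311/15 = -154.07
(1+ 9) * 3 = 30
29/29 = 1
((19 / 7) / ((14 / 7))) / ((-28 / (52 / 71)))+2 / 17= 9717 / 118286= 0.08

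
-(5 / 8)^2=-25 / 64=-0.39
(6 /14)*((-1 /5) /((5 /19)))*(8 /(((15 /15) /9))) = -4104 /175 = -23.45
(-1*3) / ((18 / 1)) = -1 / 6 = -0.17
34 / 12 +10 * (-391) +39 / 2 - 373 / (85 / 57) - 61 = -1070693 / 255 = -4198.80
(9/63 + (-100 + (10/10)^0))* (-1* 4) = 2768/7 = 395.43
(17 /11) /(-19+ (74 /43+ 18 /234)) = -9503 /105776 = -0.09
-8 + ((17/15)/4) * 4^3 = 152/15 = 10.13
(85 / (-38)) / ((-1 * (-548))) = -85 / 20824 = -0.00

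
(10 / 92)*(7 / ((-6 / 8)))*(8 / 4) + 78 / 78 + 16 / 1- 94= -5453 / 69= -79.03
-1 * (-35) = 35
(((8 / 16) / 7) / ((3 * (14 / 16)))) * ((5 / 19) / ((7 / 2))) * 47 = 1880 / 19551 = 0.10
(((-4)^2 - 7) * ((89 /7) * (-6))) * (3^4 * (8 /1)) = -3114288 /7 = -444898.29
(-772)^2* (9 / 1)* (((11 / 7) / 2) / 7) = 29501208 / 49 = 602065.47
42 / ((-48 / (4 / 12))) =-7 / 24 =-0.29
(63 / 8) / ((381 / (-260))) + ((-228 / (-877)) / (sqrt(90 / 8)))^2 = -5.37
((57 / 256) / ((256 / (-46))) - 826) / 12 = -27067679 / 393216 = -68.84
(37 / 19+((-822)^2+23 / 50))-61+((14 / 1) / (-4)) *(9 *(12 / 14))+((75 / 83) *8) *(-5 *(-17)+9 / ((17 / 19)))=676285.58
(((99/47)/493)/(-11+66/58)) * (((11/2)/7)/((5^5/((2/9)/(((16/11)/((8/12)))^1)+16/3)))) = -6457/10906350000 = -0.00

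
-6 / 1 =-6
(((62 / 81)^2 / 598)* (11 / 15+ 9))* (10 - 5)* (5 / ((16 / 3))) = 350765 / 7846956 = 0.04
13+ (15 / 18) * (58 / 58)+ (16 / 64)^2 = 667 / 48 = 13.90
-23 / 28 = -0.82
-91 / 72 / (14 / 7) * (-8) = 91 / 18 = 5.06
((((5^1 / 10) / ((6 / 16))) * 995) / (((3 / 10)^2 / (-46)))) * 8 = -146464000 / 27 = -5424592.59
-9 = -9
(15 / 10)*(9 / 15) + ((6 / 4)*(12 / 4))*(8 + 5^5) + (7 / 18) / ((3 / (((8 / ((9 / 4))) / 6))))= 51392593 / 3645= 14099.48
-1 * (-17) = 17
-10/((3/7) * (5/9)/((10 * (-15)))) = 6300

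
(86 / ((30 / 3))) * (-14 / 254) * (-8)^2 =-19264 / 635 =-30.34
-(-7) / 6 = 7 / 6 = 1.17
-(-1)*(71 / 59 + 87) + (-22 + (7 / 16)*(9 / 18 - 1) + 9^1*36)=736291 / 1888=389.98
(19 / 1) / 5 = 19 / 5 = 3.80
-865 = -865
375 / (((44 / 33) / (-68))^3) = -49744125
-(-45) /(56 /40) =225 /7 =32.14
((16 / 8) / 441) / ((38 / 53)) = 53 / 8379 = 0.01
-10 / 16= -5 / 8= -0.62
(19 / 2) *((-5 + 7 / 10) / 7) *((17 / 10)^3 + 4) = -7281921 / 140000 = -52.01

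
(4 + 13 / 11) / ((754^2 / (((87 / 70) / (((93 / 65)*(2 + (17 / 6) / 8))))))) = 342 / 101688587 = 0.00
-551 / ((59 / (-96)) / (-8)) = -423168 / 59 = -7172.34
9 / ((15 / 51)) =153 / 5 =30.60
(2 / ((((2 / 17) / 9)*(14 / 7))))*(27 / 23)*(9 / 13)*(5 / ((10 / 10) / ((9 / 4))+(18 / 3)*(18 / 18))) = 1673055 / 34684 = 48.24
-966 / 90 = -161 / 15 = -10.73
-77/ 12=-6.42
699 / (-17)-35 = -1294 / 17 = -76.12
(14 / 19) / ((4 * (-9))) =-0.02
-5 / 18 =-0.28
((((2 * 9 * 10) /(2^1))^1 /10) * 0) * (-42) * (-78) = 0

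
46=46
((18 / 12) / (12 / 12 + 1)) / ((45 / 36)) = 3 / 5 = 0.60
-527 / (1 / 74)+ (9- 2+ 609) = -38382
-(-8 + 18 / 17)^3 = 1643032 / 4913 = 334.43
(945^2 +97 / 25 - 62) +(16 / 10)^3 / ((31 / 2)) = 3460247684 / 3875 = 892967.14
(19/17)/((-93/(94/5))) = -1786/7905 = -0.23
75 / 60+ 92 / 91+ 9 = 4099 / 364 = 11.26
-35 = -35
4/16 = 0.25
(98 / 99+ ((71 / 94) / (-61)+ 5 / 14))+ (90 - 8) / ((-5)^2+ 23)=48367301 / 15894648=3.04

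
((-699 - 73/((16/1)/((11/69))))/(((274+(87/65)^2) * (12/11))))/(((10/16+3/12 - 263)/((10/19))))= 16319041375/3494598133716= 0.00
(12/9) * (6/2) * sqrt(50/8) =10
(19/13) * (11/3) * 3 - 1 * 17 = -12/13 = -0.92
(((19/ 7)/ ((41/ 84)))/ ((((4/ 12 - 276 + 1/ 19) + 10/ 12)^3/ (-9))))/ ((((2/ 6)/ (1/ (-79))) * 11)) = -9120384864/ 1095158232472390625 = -0.00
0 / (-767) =0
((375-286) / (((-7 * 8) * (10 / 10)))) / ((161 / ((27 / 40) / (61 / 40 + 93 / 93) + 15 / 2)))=-139641 / 1821232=-0.08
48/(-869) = -48/869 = -0.06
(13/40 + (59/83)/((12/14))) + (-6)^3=-2139863/9960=-214.85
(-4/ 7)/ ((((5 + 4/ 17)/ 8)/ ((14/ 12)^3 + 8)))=-140828/ 16821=-8.37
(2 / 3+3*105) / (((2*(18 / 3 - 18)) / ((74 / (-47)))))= 35039 / 1692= 20.71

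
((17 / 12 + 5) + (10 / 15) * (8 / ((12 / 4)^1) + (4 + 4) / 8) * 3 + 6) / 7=79 / 28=2.82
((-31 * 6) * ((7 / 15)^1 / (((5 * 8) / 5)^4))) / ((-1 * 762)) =217 / 7802880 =0.00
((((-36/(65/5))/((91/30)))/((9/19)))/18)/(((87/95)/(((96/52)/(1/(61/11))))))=-17616800/14717703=-1.20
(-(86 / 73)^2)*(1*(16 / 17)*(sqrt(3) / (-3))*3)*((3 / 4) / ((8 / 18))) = 199692*sqrt(3) / 90593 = 3.82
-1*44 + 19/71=-3105/71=-43.73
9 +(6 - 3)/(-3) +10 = 18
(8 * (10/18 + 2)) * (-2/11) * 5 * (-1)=1840/99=18.59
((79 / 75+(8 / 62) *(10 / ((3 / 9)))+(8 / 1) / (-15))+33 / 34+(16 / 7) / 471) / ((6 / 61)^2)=1734774364549 / 3127534200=554.68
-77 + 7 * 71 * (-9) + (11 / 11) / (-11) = -50051 / 11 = -4550.09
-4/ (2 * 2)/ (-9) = 1/ 9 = 0.11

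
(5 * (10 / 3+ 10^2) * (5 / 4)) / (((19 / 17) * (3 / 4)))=131750 / 171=770.47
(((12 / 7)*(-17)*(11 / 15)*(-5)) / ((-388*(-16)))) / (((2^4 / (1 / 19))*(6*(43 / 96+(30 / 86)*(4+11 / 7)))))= 0.00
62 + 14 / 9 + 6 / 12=1153 / 18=64.06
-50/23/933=-50/21459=-0.00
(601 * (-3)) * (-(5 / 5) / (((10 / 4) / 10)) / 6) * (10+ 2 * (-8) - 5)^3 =-1599862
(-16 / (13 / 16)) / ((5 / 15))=-59.08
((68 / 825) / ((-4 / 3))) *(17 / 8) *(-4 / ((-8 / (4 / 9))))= -289 / 9900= -0.03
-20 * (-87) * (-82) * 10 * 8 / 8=-1426800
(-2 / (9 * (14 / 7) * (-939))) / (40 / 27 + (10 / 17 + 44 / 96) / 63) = 136 / 1721813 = 0.00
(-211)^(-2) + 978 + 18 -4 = 44164833 / 44521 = 992.00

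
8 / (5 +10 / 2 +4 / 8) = 16 / 21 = 0.76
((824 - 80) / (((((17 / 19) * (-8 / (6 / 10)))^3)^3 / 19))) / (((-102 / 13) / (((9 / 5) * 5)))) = 437698297731381520041 / 132120176259825664000000000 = 0.00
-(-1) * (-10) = -10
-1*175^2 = -30625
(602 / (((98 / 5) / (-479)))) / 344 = -2395 / 56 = -42.77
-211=-211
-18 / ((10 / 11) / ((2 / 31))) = -198 / 155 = -1.28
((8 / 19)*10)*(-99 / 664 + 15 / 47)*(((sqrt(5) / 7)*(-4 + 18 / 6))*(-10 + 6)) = 212280*sqrt(5) / 518833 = 0.91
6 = 6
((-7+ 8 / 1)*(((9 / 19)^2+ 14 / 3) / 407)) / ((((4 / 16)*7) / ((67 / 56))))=0.01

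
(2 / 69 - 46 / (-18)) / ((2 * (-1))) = -535 / 414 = -1.29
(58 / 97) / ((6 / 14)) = 406 / 291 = 1.40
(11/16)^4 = 14641/65536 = 0.22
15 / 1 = 15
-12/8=-3/2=-1.50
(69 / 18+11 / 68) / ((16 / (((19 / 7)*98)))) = 108395 / 1632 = 66.42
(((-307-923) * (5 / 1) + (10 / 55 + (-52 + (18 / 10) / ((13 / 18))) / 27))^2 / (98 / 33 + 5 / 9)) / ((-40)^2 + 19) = 14103376583339044 / 2127045073725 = 6630.50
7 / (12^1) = 7 / 12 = 0.58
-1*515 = -515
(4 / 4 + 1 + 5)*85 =595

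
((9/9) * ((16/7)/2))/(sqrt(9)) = 8/21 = 0.38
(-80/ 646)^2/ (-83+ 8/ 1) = -64/ 312987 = -0.00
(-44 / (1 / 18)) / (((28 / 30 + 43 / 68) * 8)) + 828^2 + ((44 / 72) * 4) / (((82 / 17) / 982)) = 404265853990 / 589293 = 686018.42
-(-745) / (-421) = -745 / 421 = -1.77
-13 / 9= -1.44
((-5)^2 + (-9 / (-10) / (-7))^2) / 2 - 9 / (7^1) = 109981 / 9800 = 11.22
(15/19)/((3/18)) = 90/19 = 4.74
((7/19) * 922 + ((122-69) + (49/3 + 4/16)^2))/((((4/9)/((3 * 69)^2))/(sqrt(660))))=1653753589.68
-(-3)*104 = 312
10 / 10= 1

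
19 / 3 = 6.33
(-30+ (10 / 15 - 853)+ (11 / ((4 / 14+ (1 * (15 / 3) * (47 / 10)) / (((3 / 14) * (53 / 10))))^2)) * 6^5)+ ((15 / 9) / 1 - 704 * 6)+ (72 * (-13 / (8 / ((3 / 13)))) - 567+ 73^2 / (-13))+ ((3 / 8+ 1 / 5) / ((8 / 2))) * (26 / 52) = -5914.14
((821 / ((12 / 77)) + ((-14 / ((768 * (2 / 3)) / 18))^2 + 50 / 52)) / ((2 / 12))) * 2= 3366948007 / 53248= 63231.45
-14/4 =-7/2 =-3.50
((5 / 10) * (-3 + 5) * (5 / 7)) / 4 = 5 / 28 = 0.18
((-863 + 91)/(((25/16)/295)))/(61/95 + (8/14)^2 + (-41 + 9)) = 678483008/144451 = 4696.98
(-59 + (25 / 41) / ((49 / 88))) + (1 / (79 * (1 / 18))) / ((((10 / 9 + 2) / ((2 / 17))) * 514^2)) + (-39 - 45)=-101153208881589 / 712823793052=-141.90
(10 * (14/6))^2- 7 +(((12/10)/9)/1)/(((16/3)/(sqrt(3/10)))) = sqrt(30)/400 +4837/9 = 537.46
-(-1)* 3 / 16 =3 / 16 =0.19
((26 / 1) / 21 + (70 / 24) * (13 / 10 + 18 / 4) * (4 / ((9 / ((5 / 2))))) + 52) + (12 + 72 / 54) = 32269 / 378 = 85.37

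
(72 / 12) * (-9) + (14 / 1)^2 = 142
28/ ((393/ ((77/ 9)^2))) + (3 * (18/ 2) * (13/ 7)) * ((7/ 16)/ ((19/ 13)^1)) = 195721627/ 9677232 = 20.22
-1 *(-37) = 37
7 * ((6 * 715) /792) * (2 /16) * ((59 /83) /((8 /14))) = 187915 /31872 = 5.90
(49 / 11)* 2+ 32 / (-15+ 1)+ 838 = 65036 / 77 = 844.62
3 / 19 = 0.16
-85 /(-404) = 85 /404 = 0.21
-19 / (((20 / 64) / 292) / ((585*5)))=-51929280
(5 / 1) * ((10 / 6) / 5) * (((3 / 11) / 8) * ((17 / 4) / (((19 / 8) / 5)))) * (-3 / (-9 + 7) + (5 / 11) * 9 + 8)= 127075 / 18392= 6.91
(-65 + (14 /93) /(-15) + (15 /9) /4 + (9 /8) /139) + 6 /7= -692003401 /10858680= -63.73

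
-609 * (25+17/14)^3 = -4300485081/392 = -10970625.21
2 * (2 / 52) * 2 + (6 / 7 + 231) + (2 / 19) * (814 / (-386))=77347297 / 333697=231.79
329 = 329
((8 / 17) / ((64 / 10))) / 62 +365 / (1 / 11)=16927245 / 4216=4015.00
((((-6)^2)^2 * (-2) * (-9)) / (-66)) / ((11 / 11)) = -3888 / 11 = -353.45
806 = 806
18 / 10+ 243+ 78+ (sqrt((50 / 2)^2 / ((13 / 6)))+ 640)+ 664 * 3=25 * sqrt(78) / 13+ 14774 / 5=2971.78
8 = 8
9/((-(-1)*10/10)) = 9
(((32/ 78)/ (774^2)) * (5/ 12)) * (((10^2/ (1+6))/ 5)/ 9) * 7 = 100/ 157706757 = 0.00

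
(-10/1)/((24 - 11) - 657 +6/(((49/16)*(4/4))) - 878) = 245/37241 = 0.01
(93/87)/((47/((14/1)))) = 434/1363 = 0.32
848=848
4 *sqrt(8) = 8 *sqrt(2) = 11.31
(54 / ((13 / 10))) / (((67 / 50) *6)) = 4500 / 871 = 5.17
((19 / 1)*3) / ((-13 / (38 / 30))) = -361 / 65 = -5.55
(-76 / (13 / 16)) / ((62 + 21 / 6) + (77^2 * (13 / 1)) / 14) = -1216 / 72423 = -0.02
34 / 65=0.52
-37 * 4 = -148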